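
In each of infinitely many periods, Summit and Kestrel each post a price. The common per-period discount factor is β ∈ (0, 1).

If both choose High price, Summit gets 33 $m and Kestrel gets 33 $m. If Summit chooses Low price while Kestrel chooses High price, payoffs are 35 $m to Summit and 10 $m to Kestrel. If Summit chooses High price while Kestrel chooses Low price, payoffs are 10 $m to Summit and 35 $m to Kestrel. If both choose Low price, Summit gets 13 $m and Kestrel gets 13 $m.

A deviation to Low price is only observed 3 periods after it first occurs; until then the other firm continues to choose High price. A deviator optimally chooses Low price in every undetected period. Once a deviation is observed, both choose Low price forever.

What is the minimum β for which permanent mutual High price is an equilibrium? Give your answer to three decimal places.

0.450

The best deviation is to choose Low price for all 3 undetected periods, earning 35 each, then 13 forever once detected.
Deviation value: 35(1−β^3)/(1−β) + 13β^3/(1−β); cooperation value: 33/(1−β).
IC: 33 ≥ 35(1−β^3) + 13β^3 = 35 − 22β^3.
So β^3 ≥ 2/22 = 1/11, giving β ≥ (1/11)^(1/3) ≈ 0.450.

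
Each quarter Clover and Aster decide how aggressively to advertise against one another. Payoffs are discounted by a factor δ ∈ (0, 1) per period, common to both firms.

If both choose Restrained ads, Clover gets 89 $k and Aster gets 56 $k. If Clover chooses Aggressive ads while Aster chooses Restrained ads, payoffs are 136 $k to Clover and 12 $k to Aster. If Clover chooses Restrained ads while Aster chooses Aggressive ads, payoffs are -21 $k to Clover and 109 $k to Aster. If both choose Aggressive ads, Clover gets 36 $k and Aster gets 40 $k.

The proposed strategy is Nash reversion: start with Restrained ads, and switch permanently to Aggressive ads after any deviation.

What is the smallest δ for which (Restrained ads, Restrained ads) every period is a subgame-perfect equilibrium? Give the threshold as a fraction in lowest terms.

For Clover: deviation gain 136−89 = 47, per-period punishment loss 89−36 = 53. IC gives δ ≥ 47/100.
For Aster: gain 53, loss 16 per period, so δ ≥ 53/69.
The tighter constraint is Aster's, so cooperation needs δ ≥ 53/69.

53/69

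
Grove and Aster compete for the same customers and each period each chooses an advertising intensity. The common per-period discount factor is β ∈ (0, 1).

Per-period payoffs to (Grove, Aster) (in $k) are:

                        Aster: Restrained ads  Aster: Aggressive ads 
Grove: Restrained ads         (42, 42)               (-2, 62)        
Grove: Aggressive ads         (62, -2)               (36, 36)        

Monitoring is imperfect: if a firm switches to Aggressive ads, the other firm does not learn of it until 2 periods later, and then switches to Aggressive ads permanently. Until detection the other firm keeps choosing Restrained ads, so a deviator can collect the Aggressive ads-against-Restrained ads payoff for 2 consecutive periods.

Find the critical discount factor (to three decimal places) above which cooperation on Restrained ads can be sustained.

The best deviation is to choose Aggressive ads for all 2 undetected periods, earning 62 each, then 36 forever once detected.
Deviation value: 62(1−β^2)/(1−β) + 36β^2/(1−β); cooperation value: 42/(1−β).
IC: 42 ≥ 62(1−β^2) + 36β^2 = 62 − 26β^2.
So β^2 ≥ 20/26 = 10/13, giving β ≥ (10/13)^(1/2) ≈ 0.877.

0.877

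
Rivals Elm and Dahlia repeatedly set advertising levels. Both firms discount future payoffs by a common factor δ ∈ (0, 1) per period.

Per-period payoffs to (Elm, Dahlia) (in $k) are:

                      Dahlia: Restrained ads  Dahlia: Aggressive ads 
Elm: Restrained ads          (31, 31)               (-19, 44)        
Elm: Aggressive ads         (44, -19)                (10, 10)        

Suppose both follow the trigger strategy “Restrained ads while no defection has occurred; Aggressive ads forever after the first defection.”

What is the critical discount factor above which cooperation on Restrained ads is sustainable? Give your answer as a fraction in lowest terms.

13/34

One-period gain from deviating is 44 − 31 = 13. The loss is 31 − 10 = 21 in every subsequent period, with present value 21·δ/(1−δ).
Deviation is unprofitable when 21·δ/(1−δ) ≥ 13, i.e. δ/(1−δ) ≥ 13/21.
Equivalently δ ≥ 13/(13+21) = 13/34.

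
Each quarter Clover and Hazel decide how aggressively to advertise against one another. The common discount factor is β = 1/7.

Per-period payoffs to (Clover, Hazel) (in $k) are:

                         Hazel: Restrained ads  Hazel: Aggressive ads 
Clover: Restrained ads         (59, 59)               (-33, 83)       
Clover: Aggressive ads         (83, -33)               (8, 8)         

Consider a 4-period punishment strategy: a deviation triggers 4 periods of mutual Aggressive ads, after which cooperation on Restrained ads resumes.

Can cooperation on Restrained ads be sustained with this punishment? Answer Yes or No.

IC: β+…+β^4 ≥ (83−59)/(59−8) = 8/17.
At β = 1/7: partial sum = 0.1666 < 0.4706. Cooperation not sustainable.

No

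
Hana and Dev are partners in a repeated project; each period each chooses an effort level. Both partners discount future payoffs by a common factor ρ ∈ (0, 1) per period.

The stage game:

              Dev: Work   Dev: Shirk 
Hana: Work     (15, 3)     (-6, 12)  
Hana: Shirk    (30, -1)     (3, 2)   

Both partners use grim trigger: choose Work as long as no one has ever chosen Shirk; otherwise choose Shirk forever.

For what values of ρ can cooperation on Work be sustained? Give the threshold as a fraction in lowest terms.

9/10

Hana's threshold: (30−15)/(30−3) = 5/9.
Dev's threshold: (12−3)/(12−2) = 9/10.
5/9 < 9/10, so Dev binds and ρ* = 9/10.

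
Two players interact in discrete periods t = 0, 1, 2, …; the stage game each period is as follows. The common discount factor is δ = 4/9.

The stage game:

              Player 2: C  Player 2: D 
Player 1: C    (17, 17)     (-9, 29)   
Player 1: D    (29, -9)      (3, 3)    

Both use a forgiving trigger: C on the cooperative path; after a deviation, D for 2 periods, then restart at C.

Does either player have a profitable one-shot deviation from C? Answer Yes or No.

Yes

IC: δ+…+δ^2 ≥ (29−17)/(17−3) = 6/7.
At δ = 4/9: partial sum = 0.6420 < 0.8571. Cooperation not sustainable.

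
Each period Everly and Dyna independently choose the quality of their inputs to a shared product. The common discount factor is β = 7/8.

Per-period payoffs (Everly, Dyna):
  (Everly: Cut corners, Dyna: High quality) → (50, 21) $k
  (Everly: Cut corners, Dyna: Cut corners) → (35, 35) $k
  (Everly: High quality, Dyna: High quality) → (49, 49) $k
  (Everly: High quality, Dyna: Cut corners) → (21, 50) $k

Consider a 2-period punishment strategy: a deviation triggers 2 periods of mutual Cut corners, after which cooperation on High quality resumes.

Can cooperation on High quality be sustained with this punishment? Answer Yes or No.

Yes

Comparing payoff streams over the 3 periods until play realigns: cooperate → 49(1+β+…+β^2); deviate → 50 + 35(β+…+β^2).
Cooperation is sustained iff (49−35)(β+…+β^2) ≥ 50−49.
β+…+β^2 = 7/8·(1−(7/8)^2)/(1−7/8) = 1.6406, and (50−49)/(49−35) = 0.0714.
1.6406 ≥ 0.0714, so cooperation is sustainable.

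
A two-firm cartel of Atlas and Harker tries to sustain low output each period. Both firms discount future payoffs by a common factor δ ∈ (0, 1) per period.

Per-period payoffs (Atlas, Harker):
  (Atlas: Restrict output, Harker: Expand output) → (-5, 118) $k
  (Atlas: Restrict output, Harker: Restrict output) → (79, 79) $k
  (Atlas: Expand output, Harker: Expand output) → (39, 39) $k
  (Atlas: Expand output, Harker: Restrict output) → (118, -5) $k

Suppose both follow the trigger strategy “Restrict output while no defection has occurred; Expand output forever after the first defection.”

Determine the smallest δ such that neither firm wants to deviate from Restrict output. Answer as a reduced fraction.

79/(1−δ) ≥ 118 + 39δ/(1−δ)
79 ≥ 118 − 79δ
δ ≥ 39/79.

39/79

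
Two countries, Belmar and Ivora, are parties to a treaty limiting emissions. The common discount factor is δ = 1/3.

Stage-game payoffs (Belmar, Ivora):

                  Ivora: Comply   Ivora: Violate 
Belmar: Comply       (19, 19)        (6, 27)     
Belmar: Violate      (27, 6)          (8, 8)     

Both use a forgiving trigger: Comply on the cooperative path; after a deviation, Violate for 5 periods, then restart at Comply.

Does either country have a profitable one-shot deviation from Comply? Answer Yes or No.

IC: δ+…+δ^5 ≥ (27−19)/(19−8) = 8/11.
At δ = 1/3: partial sum = 0.4979 < 0.7273. Cooperation not sustainable.

Yes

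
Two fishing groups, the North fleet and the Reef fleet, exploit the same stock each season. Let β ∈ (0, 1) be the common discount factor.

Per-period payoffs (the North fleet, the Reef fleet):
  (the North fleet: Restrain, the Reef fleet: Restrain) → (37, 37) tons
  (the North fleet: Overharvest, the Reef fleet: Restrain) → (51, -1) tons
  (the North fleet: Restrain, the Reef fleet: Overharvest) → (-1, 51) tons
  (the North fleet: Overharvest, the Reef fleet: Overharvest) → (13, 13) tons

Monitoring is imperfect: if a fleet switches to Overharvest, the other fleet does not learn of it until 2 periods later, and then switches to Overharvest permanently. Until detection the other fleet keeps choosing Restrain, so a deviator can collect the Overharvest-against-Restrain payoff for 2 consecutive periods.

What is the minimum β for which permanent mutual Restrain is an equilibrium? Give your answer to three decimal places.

0.607

Deviating for the 2 undetected periods gains 51−37 = 14 per period over cooperation, then loses 37−13 = 24 per period forever once punishment starts.
Gain: 14(1 + β + … + β^1); loss: 24·β^2/(1−β).
No profitable deviation ⇔ 14(1−β^2) ≤ 24·β^2, i.e. β^2 ≥ 14/(14+24) = 7/19.
Hence β ≥ (7/19)^(1/2) ≈ 0.607.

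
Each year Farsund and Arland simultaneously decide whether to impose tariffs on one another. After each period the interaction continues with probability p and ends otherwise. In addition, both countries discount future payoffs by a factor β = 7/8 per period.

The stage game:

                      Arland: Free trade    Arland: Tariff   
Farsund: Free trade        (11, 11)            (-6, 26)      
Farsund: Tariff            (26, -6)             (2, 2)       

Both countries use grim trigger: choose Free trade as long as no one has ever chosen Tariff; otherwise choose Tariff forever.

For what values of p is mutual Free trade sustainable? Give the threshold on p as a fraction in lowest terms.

Expected continuation weight on next period's payoff is β·p = 7/8·p, which plays the role of the discount factor.
Cooperation requires 7/8·p ≥ (26−11)/(26−2) = 5/8, hence p ≥ 5/7.

5/7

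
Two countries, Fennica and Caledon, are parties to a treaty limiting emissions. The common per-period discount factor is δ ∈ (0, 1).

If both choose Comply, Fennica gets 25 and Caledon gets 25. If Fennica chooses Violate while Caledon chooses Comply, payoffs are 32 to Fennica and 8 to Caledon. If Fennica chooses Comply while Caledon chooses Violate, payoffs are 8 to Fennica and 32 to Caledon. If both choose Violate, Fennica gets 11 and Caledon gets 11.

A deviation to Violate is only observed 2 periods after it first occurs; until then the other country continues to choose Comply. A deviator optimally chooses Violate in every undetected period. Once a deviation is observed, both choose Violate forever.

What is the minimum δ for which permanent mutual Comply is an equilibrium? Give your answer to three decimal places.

Deviating for the 2 undetected periods gains 32−25 = 7 per period over cooperation, then loses 25−11 = 14 per period forever once punishment starts.
Gain: 7(1 + δ + … + δ^1); loss: 14·δ^2/(1−δ).
No profitable deviation ⇔ 7(1−δ^2) ≤ 14·δ^2, i.e. δ^2 ≥ 7/(7+14) = 1/3.
Hence δ ≥ (1/3)^(1/2) ≈ 0.577.

0.577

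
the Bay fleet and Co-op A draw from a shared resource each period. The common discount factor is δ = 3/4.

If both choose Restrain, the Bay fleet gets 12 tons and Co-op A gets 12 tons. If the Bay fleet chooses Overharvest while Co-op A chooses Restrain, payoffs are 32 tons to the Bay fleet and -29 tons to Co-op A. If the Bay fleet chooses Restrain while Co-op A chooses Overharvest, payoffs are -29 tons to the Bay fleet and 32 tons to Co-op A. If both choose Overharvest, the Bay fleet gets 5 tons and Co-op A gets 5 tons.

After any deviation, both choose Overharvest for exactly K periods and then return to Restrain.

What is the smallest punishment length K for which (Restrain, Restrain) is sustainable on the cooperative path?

No profitable deviation requires (12−5)(δ+…+δ^K) ≥ 32−12, i.e. δ+…+δ^K ≥ 20/7 ≈ 2.8571.
With δ = 3/4, the partial sums are K=1: 0.7500, K=2: 1.3125, …, K=9: 2.7747, K=10: 2.8311, K=11: 2.8733.
K = 11 is the first length at which the sum reaches 2.8571.

11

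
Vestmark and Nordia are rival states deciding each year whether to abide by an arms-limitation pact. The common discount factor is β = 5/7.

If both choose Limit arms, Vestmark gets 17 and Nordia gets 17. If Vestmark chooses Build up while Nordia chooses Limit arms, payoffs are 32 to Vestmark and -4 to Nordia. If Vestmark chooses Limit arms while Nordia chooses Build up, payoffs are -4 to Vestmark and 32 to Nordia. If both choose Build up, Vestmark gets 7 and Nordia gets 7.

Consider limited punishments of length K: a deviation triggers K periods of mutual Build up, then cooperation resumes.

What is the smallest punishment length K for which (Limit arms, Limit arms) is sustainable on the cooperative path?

No profitable deviation requires (17−7)(β+…+β^K) ≥ 32−17, i.e. β+…+β^K ≥ 3/2 ≈ 1.5000.
With β = 5/7, the partial sums are K=1: 0.7143, K=2: 1.2245, K=3: 1.5889.
K = 3 is the first length at which the sum reaches 1.5000.

3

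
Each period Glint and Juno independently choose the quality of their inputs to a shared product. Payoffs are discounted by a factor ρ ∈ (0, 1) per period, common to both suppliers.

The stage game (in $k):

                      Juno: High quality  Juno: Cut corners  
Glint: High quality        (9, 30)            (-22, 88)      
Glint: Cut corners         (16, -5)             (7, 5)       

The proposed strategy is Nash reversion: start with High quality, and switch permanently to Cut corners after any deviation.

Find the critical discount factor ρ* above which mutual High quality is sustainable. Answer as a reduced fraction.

Glint's threshold: (16−9)/(16−7) = 7/9.
Juno's threshold: (88−30)/(88−5) = 58/83.
7/9 > 58/83, so Glint binds and ρ* = 7/9.

7/9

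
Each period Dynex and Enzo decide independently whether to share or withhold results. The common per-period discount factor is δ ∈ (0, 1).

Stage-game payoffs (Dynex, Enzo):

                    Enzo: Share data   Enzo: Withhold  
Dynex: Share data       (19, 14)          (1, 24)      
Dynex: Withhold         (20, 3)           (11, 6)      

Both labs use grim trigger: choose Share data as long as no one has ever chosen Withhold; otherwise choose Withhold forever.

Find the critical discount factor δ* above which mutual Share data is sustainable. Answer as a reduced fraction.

5/9

Dynex: cooperation gives 19 each period; deviation gives 20 once then 11 forever.
  19/(1−δ) ≥ 20 + 11δ/(1−δ) ⇒ δ ≥ 1/9.
Enzo: cooperation gives 14 each period; deviation gives 24 once then 6 forever.
  δ ≥ 10/18 = 5/9.
Both must hold, so the binding constraint is Enzo's: δ ≥ 5/9.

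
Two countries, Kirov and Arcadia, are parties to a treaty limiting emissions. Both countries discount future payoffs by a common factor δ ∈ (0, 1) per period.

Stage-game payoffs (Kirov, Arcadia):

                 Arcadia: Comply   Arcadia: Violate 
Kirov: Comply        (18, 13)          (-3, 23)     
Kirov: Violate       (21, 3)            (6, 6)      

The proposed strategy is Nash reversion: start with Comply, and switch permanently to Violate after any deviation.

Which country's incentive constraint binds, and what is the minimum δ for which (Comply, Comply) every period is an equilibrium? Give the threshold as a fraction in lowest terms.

Arcadia; δ ≥ 10/17

For Kirov: deviation gain 21−18 = 3, per-period punishment loss 18−6 = 12. IC gives δ ≥ 3/15 = 1/5.
For Arcadia: gain 10, loss 7 per period, so δ ≥ 10/17.
The tighter constraint is Arcadia's, so cooperation needs δ ≥ 10/17.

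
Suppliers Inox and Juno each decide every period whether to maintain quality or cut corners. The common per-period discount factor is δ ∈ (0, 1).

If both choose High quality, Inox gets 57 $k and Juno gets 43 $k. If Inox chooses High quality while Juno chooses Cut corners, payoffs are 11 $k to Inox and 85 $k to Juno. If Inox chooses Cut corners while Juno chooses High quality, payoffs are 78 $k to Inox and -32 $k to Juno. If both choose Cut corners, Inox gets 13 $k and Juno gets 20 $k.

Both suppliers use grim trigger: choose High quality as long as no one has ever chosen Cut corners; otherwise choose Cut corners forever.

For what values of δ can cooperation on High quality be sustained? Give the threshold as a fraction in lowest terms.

42/65

For Inox: deviation gain 78−57 = 21, per-period punishment loss 57−13 = 44. IC gives δ ≥ 21/65.
For Juno: gain 42, loss 23 per period, so δ ≥ 42/65.
The tighter constraint is Juno's, so cooperation needs δ ≥ 42/65.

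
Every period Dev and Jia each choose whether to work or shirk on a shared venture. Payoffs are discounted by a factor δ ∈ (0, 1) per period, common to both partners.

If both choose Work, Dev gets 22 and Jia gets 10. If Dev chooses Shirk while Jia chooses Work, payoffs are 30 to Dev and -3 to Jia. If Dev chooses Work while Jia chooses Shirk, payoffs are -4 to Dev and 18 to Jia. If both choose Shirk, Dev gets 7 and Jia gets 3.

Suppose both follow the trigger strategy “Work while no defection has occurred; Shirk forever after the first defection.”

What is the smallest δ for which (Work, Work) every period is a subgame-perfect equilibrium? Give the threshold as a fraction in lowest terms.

8/15

For Dev: deviation gain 30−22 = 8, per-period punishment loss 22−7 = 15. IC gives δ ≥ 8/23.
For Jia: gain 8, loss 7 per period, so δ ≥ 8/15.
The tighter constraint is Jia's, so cooperation needs δ ≥ 8/15.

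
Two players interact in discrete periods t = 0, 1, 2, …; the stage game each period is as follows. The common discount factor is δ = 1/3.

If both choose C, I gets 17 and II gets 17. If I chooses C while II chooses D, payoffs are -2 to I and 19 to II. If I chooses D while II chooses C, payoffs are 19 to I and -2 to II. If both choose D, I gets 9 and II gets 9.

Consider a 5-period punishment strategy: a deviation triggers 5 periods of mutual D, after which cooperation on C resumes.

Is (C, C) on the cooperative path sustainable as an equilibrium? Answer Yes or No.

IC: δ+…+δ^5 ≥ (19−17)/(17−9) = 1/4.
At δ = 1/3: partial sum = 0.4979 ≥ 0.2500. Cooperation sustainable.

Yes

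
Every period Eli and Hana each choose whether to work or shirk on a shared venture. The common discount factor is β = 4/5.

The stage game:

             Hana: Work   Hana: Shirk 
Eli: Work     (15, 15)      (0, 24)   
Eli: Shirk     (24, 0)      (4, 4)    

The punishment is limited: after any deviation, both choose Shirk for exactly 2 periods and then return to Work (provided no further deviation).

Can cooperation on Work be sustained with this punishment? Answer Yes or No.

Comparing payoff streams over the 3 periods until play realigns: cooperate → 15(1+β+…+β^2); deviate → 24 + 4(β+…+β^2).
Cooperation is sustained iff (15−4)(β+…+β^2) ≥ 24−15.
β+…+β^2 = 4/5·(1−(4/5)^2)/(1−4/5) = 1.4400, and (24−15)/(15−4) = 0.8182.
1.4400 ≥ 0.8182, so cooperation is sustainable.

Yes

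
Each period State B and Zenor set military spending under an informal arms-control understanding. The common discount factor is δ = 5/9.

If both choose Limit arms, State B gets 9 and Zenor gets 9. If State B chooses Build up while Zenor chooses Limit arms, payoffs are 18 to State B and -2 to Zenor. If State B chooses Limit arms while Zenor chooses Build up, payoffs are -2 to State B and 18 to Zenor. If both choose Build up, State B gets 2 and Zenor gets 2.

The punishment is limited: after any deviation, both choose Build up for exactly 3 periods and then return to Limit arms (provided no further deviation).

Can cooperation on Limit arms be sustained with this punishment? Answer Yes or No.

Comparing payoff streams over the 4 periods until play realigns: cooperate → 9(1+δ+…+δ^3); deviate → 18 + 2(δ+…+δ^3).
Cooperation is sustained iff (9−2)(δ+…+δ^3) ≥ 18−9.
δ+…+δ^3 = 5/9·(1−(5/9)^3)/(1−5/9) = 1.0357, and (18−9)/(9−2) = 1.2857.
1.0357 < 1.2857, so cooperation is not sustainable.

No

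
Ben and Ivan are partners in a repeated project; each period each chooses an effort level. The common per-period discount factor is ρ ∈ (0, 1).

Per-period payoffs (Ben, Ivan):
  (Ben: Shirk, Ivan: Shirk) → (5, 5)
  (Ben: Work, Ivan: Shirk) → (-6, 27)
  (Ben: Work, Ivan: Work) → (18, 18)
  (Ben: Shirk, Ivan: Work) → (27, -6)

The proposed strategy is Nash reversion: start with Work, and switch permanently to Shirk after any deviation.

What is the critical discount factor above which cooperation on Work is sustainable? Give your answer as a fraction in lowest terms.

9/22

One-period gain from deviating is 27 − 18 = 9. The loss is 18 − 5 = 13 in every subsequent period, with present value 13·ρ/(1−ρ).
Deviation is unprofitable when 13·ρ/(1−ρ) ≥ 9, i.e. ρ/(1−ρ) ≥ 9/13.
Equivalently ρ ≥ 9/(9+13) = 9/22.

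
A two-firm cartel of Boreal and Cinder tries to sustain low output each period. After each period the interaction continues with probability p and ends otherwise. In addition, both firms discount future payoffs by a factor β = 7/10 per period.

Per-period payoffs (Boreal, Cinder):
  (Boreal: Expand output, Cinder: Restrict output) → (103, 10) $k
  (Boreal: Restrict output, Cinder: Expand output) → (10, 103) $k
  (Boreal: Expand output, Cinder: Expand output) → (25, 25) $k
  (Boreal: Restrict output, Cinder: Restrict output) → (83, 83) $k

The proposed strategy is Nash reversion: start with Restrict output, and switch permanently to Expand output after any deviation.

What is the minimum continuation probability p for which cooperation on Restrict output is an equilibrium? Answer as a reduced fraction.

100/273

Expected continuation weight on next period's payoff is β·p = 7/10·p, which plays the role of the discount factor.
Cooperation requires 7/10·p ≥ (103−83)/(103−25) = 10/39, hence p ≥ 100/273.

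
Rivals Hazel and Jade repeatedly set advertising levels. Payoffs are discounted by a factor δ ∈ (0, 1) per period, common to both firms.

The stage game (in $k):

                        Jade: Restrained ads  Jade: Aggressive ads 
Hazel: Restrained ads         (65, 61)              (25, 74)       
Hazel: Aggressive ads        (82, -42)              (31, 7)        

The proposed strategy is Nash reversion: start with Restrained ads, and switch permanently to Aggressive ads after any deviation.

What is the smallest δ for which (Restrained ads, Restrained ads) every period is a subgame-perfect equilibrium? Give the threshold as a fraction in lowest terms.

Hazel's threshold: (82−65)/(82−31) = 1/3.
Jade's threshold: (74−61)/(74−7) = 13/67.
1/3 > 13/67, so Hazel binds and δ* = 1/3.

1/3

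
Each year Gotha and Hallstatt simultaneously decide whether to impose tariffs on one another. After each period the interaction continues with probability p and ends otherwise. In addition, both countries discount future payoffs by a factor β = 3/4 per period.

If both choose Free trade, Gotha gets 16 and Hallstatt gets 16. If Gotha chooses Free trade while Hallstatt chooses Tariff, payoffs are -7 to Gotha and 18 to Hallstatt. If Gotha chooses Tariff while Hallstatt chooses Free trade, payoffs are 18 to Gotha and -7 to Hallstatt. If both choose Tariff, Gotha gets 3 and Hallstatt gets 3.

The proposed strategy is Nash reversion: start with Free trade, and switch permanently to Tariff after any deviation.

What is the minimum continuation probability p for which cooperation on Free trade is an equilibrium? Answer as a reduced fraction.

8/45

Expected continuation weight on next period's payoff is β·p = 3/4·p, which plays the role of the discount factor.
Cooperation requires 3/4·p ≥ (18−16)/(18−3) = 2/15, hence p ≥ 8/45.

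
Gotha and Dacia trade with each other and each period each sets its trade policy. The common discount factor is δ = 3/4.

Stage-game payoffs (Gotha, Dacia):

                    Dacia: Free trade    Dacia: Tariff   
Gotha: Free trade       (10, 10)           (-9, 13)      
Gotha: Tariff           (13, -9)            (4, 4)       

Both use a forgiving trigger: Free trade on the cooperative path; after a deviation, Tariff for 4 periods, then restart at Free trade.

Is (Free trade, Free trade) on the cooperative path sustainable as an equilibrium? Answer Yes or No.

Comparing payoff streams over the 5 periods until play realigns: cooperate → 10(1+δ+…+δ^4); deviate → 13 + 4(δ+…+δ^4).
Cooperation is sustained iff (10−4)(δ+…+δ^4) ≥ 13−10.
δ+…+δ^4 = 3/4·(1−(3/4)^4)/(1−3/4) = 2.0508, and (13−10)/(10−4) = 0.5000.
2.0508 ≥ 0.5000, so cooperation is sustainable.

Yes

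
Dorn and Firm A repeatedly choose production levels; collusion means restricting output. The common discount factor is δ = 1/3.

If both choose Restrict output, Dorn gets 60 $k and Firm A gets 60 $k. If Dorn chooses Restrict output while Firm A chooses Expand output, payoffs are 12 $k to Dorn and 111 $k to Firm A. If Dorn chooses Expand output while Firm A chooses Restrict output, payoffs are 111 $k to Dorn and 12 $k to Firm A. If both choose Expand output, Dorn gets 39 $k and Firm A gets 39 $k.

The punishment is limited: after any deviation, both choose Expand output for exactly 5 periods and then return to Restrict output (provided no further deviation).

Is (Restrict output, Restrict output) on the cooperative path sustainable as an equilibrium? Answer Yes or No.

No

IC: δ+…+δ^5 ≥ (111−60)/(60−39) = 17/7.
At δ = 1/3: partial sum = 0.4979 < 2.4286. Cooperation not sustainable.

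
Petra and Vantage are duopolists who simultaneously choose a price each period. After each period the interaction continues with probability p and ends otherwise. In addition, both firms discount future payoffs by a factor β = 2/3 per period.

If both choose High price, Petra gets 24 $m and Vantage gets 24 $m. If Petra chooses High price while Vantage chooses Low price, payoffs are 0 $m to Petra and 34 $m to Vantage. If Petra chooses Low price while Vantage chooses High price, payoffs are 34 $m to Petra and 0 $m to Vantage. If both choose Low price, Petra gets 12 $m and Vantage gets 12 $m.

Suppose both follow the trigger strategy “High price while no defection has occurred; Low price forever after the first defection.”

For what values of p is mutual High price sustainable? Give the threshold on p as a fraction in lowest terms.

15/22

With continuation probability p and discount β, the effective per-period discount factor is βp.
Grim-trigger IC: βp ≥ (34−24)/(34−12) = 5/11.
So p ≥ (5/11)/(2/3) = 15/22.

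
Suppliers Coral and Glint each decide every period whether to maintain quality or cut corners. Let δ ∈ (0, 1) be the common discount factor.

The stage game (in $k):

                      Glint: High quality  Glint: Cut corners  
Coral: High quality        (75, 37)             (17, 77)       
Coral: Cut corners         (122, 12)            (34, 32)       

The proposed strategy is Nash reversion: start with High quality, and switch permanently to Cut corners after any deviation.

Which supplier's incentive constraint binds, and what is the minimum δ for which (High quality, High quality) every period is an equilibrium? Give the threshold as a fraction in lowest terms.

Glint; δ ≥ 8/9

Coral's threshold: (122−75)/(122−34) = 47/88.
Glint's threshold: (77−37)/(77−32) = 8/9.
47/88 < 8/9, so Glint binds and δ* = 8/9.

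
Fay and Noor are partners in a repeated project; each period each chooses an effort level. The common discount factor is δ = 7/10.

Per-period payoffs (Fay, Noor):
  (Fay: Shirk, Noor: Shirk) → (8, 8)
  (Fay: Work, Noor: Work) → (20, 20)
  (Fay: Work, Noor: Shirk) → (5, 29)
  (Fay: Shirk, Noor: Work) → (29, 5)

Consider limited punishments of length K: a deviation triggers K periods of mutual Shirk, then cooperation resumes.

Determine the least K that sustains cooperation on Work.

Need Σ_{k=1}^{K} δ^k ≥ (29−20)/(20−8) = 0.7500 at δ = 7/10.
At K = 1 the sum is 0.7000 < 0.7500; at K = 2 it is 1.1900 ≥ 0.7500.
So the minimum punishment length is K = 2.

2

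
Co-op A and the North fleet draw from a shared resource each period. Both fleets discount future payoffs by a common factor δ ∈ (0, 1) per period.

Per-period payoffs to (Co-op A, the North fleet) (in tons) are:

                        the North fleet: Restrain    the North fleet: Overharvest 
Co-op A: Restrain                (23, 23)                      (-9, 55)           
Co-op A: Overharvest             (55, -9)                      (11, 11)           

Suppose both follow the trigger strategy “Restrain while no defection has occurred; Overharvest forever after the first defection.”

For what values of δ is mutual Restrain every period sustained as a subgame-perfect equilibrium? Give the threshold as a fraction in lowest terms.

8/11

Cooperation forever yields 23 each period: 23/(1−δ).
Deviating yields 55 once, then 11 forever: 55 + 11δ/(1−δ).
No profitable deviation requires 23/(1−δ) ≥ 55 + 11δ/(1−δ).
Multiplying by (1−δ): 23 ≥ 55(1−δ) + 11δ = 55 − 44δ.
So 44δ ≥ 32, i.e. δ ≥ 32/44 = 8/11.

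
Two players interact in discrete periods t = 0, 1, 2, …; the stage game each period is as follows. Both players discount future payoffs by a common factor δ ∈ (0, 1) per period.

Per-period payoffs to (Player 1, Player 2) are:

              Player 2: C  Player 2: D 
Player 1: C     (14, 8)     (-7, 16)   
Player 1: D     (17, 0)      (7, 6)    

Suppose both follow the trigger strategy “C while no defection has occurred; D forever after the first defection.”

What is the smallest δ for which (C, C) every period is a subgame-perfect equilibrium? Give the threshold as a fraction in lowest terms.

Player 1's threshold: (17−14)/(17−7) = 3/10.
Player 2's threshold: (16−8)/(16−6) = 4/5.
3/10 < 4/5, so Player 2 binds and δ* = 4/5.

4/5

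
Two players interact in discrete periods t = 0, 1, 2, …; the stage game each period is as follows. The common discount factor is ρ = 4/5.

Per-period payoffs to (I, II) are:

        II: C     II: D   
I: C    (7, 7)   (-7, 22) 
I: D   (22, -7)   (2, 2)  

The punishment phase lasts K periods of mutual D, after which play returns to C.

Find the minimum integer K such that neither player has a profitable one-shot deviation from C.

No profitable deviation requires (7−2)(ρ+…+ρ^K) ≥ 22−7, i.e. ρ+…+ρ^K ≥ 3 ≈ 3.0000.
With ρ = 4/5, the partial sums are K=1: 0.8000, K=2: 1.4400, …, K=5: 2.6893, K=6: 2.9514, K=7: 3.1611.
K = 7 is the first length at which the sum reaches 3.0000.

7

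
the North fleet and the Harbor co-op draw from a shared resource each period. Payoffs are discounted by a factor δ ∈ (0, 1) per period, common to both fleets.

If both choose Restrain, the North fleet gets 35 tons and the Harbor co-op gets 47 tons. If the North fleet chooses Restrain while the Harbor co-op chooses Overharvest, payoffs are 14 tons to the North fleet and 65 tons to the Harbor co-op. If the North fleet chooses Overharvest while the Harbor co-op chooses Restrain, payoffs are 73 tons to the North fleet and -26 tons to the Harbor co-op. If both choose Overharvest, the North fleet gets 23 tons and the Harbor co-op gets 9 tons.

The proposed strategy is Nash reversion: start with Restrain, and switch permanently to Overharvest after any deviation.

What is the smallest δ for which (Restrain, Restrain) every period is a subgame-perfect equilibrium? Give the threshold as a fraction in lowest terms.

the North fleet: cooperation gives 35 each period; deviation gives 73 once then 23 forever.
  35/(1−δ) ≥ 73 + 23δ/(1−δ) ⇒ δ ≥ 38/50 = 19/25.
the Harbor co-op: cooperation gives 47 each period; deviation gives 65 once then 9 forever.
  δ ≥ 18/56 = 9/28.
Both must hold, so the binding constraint is the North fleet's: δ ≥ 19/25.

19/25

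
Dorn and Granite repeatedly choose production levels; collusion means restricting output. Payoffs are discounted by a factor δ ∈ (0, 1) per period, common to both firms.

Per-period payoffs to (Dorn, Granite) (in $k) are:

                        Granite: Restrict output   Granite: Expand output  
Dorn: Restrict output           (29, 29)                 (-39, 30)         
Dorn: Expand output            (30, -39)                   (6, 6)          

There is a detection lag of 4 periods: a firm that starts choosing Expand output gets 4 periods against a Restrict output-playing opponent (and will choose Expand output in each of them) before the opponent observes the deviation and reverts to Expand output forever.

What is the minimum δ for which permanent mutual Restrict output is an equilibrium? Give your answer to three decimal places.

The best deviation is to choose Expand output for all 4 undetected periods, earning 30 each, then 6 forever once detected.
Deviation value: 30(1−δ^4)/(1−δ) + 6δ^4/(1−δ); cooperation value: 29/(1−δ).
IC: 29 ≥ 30(1−δ^4) + 6δ^4 = 30 − 24δ^4.
So δ^4 ≥ 1/24, giving δ ≥ (1/24)^(1/4) ≈ 0.452.

0.452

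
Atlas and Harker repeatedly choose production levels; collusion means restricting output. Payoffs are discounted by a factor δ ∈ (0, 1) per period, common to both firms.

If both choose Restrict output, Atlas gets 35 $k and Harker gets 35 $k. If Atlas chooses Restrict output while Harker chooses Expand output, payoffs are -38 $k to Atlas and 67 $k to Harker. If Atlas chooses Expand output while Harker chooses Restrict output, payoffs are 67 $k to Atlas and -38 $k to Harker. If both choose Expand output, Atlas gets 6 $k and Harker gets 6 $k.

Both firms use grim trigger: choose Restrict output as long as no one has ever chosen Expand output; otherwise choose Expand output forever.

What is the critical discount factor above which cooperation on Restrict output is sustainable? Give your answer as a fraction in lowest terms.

One-period gain from deviating is 67 − 35 = 32. The loss is 35 − 6 = 29 in every subsequent period, with present value 29·δ/(1−δ).
Deviation is unprofitable when 29·δ/(1−δ) ≥ 32, i.e. δ/(1−δ) ≥ 32/29.
Equivalently δ ≥ 32/(32+29) = 32/61.

32/61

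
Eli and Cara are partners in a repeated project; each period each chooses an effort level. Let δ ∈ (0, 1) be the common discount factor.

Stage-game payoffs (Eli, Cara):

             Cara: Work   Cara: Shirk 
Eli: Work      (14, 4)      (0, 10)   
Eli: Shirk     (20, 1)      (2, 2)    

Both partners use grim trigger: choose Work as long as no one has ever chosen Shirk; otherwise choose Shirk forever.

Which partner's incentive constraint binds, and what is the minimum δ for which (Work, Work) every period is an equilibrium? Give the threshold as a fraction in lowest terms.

Cara; δ ≥ 3/4

Eli: cooperation gives 14 each period; deviation gives 20 once then 2 forever.
  14/(1−δ) ≥ 20 + 2δ/(1−δ) ⇒ δ ≥ 6/18 = 1/3.
Cara: cooperation gives 4 each period; deviation gives 10 once then 2 forever.
  δ ≥ 6/8 = 3/4.
Both must hold, so the binding constraint is Cara's: δ ≥ 3/4.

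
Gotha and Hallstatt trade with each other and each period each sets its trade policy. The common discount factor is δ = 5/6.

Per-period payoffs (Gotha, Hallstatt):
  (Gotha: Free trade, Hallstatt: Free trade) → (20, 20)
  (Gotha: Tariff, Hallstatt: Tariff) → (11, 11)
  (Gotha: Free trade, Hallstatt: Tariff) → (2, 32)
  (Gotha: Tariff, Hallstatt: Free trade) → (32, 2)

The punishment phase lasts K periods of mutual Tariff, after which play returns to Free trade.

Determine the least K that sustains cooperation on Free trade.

Need Σ_{k=1}^{K} δ^k ≥ (32−20)/(20−11) = 1.3333 at δ = 5/6.
At K = 1 the sum is 0.8333 < 1.3333; at K = 2 it is 1.5278 ≥ 1.3333.
So the minimum punishment length is K = 2.

2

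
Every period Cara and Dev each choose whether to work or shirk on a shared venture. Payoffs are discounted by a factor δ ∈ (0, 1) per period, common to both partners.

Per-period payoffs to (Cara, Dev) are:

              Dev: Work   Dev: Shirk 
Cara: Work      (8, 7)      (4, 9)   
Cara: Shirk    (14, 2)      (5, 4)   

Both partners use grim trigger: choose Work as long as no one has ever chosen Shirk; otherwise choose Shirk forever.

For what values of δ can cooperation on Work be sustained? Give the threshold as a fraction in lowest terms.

2/3

Cara's threshold: (14−8)/(14−5) = 2/3.
Dev's threshold: (9−7)/(9−4) = 2/5.
2/3 > 2/5, so Cara binds and δ* = 2/3.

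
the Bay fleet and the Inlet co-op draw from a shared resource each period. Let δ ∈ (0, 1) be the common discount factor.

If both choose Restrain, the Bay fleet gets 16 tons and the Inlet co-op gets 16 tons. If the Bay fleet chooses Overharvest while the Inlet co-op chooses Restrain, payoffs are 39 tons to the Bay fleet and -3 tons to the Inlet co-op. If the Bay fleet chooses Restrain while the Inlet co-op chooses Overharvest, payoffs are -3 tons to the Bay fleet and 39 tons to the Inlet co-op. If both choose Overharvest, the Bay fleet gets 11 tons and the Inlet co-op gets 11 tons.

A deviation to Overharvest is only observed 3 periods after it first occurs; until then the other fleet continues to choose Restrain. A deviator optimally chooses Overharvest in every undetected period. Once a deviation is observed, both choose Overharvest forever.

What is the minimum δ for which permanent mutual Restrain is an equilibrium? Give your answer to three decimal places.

0.937

Deviating for the 3 undetected periods gains 39−16 = 23 per period over cooperation, then loses 16−11 = 5 per period forever once punishment starts.
Gain: 23(1 + δ + … + δ^2); loss: 5·δ^3/(1−δ).
No profitable deviation ⇔ 23(1−δ^3) ≤ 5·δ^3, i.e. δ^3 ≥ 23/(23+5) = 23/28.
Hence δ ≥ (23/28)^(1/3) ≈ 0.937.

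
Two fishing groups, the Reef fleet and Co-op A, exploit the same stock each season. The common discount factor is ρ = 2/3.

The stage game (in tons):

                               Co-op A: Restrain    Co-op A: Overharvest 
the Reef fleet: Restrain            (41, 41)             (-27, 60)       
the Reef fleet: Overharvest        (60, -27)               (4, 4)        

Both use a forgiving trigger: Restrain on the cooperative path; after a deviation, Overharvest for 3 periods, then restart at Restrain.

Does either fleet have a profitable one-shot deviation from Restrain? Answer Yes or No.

IC: ρ+…+ρ^3 ≥ (60−41)/(41−4) = 19/37.
At ρ = 2/3: partial sum = 1.4074 ≥ 0.5135. Cooperation sustainable.

No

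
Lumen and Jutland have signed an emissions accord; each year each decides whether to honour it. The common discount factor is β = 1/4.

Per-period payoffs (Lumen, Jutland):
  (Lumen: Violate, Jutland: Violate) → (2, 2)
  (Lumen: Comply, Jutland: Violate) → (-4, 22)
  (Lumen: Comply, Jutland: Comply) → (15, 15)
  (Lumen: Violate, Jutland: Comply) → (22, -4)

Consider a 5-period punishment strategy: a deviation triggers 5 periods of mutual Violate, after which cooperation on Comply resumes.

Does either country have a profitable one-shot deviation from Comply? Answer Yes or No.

A one-shot deviation gives 22 now, then 2 for 5 periods, then back to 15.
Gain from deviating: (22−15) today; loss: (15−2) in each of the next 5 periods.
No-deviation condition: (15−2)(β+…+β^5) ≥ 22−15, i.e. β+…+β^5 ≥ 7/13.
At β = 1/4: β+…+β^5 = 0.3330 < 0.5385.
So cooperation is not sustainable.

Yes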